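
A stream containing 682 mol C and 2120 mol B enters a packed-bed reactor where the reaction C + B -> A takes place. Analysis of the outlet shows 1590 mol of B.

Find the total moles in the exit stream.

2270 mol

For B: n = n₀ − 1ξ → 1590 = 2120 − 1ξ, giving ξ = 530 mol.
Outlet amounts (n = n₀ + ν ξ):
  C: 682 − 1(530) = 152
  B: 2120 − 1(530) = 1590
  A: 0 + 1(530) = 530
Total out = 152 + 1590 + 530 = 2272 mol.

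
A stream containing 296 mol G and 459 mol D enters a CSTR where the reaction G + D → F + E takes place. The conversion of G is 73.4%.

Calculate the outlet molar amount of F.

217 mol

G reacted = 0.734 × 296 = 217.3 mol; ν_G = −1, so ξ = 217.3/1 = 217.3 mol.
Outlet amounts (n = n₀ + ν ξ):
  G: 296 − 1(217.3) = 78.74
  D: 459 − 1(217.3) = 241.7
  F: 0 + 1(217.3) = 217.3
  E: 0 + 1(217.3) = 217.3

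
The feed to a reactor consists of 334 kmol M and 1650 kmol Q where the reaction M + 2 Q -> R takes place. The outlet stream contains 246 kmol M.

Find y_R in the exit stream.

0.0487

For M: n = n₀ − 1ξ → 246 = 334 − 1ξ, giving ξ = 88 kmol.
Outlet amounts (n = n₀ + ν ξ):
  M: 334 − 1(88) = 246
  Q: 1650 − 2(88) = 1474
  R: 0 + 1(88) = 88
Total out = 1808 kmol; y_R = 88 / 1808 = 0.04867.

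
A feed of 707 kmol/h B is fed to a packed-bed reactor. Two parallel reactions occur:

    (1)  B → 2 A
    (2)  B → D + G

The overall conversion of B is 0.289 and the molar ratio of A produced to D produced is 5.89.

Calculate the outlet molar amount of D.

51.8 kmol/h

Conversion of B: B consumed = 0.289 × 707 = 204.3 kmol/h = 1ξ₁ + 1ξ₂.
Selectivity: 2ξ₁ / (1ξ₂) = 5.89 → ξ₁ = 2.945 ξ₂.
Substitute: (1·2.945 + 1) ξ₂ = 204.3 → ξ₂ = 51.79 kmol/h, ξ₁ = 152.5 kmol/h.
Outlet amounts (n = n₀ + Σ ν·ξ):
  B: 707 − 1(152.5) − 1(51.79) = 502.7
  A: 0 + 2(152.5) = 305.1
  D: 0 + 1(51.79) = 51.79
  G: 0 + 1(51.79) = 51.79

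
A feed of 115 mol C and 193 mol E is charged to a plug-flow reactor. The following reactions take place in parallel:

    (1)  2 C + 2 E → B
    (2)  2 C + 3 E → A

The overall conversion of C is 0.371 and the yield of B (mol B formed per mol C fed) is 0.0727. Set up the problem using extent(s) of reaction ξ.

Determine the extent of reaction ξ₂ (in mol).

Yield of B: 1ξ₁ / 115 = 0.0727 → ξ₁ = 8.361 mol.
Conversion of C: 2ξ₁ + 2ξ₂ = 0.371 × 115 = 42.66 → ξ₂ = 12.97 mol.
Outlet amounts (n = n₀ + Σ ν·ξ):
  C: 115 − 2(8.361) − 2(12.97) = 72.34
  E: 193 − 2(8.361) − 3(12.97) = 137.4
  B: 0 + 1(8.361) = 8.361
  A: 0 + 1(12.97) = 12.97

ξ₂ = 13 mol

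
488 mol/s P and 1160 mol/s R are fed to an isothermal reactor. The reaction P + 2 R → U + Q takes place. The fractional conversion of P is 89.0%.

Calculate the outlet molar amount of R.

P reacted = 0.89 × 488 = 434.3 mol/s; ν_P = −1, so ξ = 434.3/1 = 434.3 mol/s.
Outlet amounts (n = n₀ + ν ξ):
  P: 488 − 1(434.3) = 53.68
  R: 1160 − 2(434.3) = 291.4
  U: 0 + 1(434.3) = 434.3
  Q: 0 + 1(434.3) = 434.3

291 mol/s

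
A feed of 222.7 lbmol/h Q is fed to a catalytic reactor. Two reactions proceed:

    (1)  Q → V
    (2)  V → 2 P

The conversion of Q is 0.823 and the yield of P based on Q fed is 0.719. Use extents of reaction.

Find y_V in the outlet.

0.341

Conversion of Q: Q consumed = 1ξ₁ = 0.823 × 222.7 → ξ₁ = 183.3 lbmol/h.
Yield of P: 2ξ₂ / 222.7 = 0.719 → ξ₂ = 80.06 lbmol/h.
Outlet amounts (n = n₀ + Σ ν·ξ):
  Q: 222.7 − 1(183.3) = 39.42
  V: 0 + 1(183.3) − 1(80.06) = 103.2
  P: 0 + 2(80.06) = 160.1
Total out = 302.8 lbmol/h; y_V = 103.2 / 302.8 = 0.3409.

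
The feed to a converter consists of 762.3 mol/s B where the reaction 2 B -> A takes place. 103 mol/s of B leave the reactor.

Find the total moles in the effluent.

For B: n = n₀ − 2ξ → 103 = 762.3 − 2ξ, giving ξ = 329.6 mol/s.
Outlet amounts (n = n₀ + ν ξ):
  B: 762.3 − 2(329.6) = 103
  A: 0 + 1(329.6) = 329.6
Total out = 103 + 329.6 = 432.6 mol/s.

433 mol/s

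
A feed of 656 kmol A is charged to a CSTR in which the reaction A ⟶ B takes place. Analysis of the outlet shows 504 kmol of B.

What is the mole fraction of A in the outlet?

For B: n = n₀ + 1ξ → 504 = 0 + 1ξ, giving ξ = 504 kmol.
Outlet amounts (n = n₀ + ν ξ):
  A: 656 − 1(504) = 152
  B: 0 + 1(504) = 504
Total out = 656 kmol; y_A = 152 / 656 = 0.2317.

0.232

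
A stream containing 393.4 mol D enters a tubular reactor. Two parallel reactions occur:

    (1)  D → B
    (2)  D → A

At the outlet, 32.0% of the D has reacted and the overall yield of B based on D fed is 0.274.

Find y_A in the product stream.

0.046

Yield of B: 1ξ₁ / 393.4 = 0.274 → ξ₁ = 107.8 mol.
Conversion of D: 1ξ₁ + 1ξ₂ = 0.32 × 393.4 = 125.9 → ξ₂ = 18.1 mol.
Outlet amounts (n = n₀ + Σ ν·ξ):
  D: 393.4 − 1(107.8) − 1(18.1) = 267.5
  B: 0 + 1(107.8) = 107.8
  A: 0 + 1(18.1) = 18.1
Total out = 393.4 mol; y_A = 18.1 / 393.4 = 0.046.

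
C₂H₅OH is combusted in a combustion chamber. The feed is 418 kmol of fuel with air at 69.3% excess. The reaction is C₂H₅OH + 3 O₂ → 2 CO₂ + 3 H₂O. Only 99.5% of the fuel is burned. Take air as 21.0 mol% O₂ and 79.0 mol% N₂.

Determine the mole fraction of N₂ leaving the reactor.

0.73

Stoichiometric O₂ = 3 × 418 = 1254 kmol; O₂ fed = 1254 × 1.693 = 2123 kmol.
N₂ fed = 2123 × 79/21 = 7987 kmol.
Fuel reacted = 0.995 × 418 → ξ = 415.9 kmol.
Outlet (n = n₀ + ν ξ):
  C₂H₅OH: 418 − 1(415.9) = 2.09
  O₂: 2123 − 3(415.9) = 875.3
  N₂: 7987 (inert)
  CO₂: 0 + 2(415.9) = 831.8
  H₂O: 0 + 3(415.9) = 1248
Total out = 10940 kmol; y_N₂ = 7987 / 10940 = 0.7298.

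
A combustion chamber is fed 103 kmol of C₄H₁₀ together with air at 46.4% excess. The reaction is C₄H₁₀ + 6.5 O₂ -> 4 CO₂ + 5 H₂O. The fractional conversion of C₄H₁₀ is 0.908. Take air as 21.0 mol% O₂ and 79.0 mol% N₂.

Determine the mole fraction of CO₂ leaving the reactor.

Stoichiometric O₂ = 6.5 × 103 = 669.5 kmol; O₂ fed = 669.5 × 1.464 = 980.1 kmol.
N₂ fed = 980.1 × 79/21 = 3687 kmol.
Fuel reacted = 0.908 × 103 → ξ = 93.52 kmol.
Outlet (n = n₀ + ν ξ):
  C₄H₁₀: 103 − 1(93.52) = 9.476
  O₂: 980.1 − 6.5(93.52) = 372.2
  N₂: 3687 (inert)
  CO₂: 0 + 4(93.52) = 374.1
  H₂O: 0 + 5(93.52) = 467.6
Total out = 4911 kmol; y_CO₂ = 374.1 / 4911 = 0.07618.

0.0762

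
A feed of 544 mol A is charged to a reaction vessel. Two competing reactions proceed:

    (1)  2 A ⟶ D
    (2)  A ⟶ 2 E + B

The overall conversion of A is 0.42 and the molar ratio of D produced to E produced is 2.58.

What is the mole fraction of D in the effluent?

0.217

Conversion of A: A consumed = 0.42 × 544 = 228.5 mol = 2ξ₁ + 1ξ₂.
Selectivity: 1ξ₁ / (2ξ₂) = 2.58 → ξ₁ = 5.16 ξ₂.
Substitute: (2·5.16 + 1) ξ₂ = 228.5 → ξ₂ = 20.18 mol, ξ₁ = 104.1 mol.
Outlet amounts (n = n₀ + Σ ν·ξ):
  A: 544 − 2(104.1) − 1(20.18) = 315.5
  D: 0 + 1(104.1) = 104.1
  E: 0 + 2(20.18) = 40.37
  B: 0 + 1(20.18) = 20.18
Total out = 480.2 mol; y_D = 104.1 / 480.2 = 0.2169.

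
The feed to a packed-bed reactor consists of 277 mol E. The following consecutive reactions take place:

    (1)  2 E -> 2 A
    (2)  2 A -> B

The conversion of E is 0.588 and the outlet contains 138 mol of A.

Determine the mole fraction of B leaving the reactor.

0.047

Conversion of E: E consumed = 2ξ₁ = 0.588 × 277 → ξ₁ = 81.44 mol.
A balance: n_A = 0 + 2ξ₁ − 2ξ₂ = 138 → ξ₂ = (2·81.44 − 138)/2 = 12.44 mol.
Outlet amounts (n = n₀ + Σ ν·ξ):
  E: 277 − 2(81.44) = 114.1
  A: 0 + 2(81.44) − 2(12.44) = 138
  B: 0 + 1(12.44) = 12.44
Total out = 264.6 mol; y_B = 12.44 / 264.6 = 0.04701.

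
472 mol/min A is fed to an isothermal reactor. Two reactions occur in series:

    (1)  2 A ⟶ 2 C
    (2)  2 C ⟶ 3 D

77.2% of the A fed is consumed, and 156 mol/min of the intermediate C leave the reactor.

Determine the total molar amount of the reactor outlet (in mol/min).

Conversion of A: A consumed = 2ξ₁ = 0.772 × 472 → ξ₁ = 182.2 mol/min.
C balance: n_C = 0 + 2ξ₁ − 2ξ₂ = 156 → ξ₂ = (2·182.2 − 156)/2 = 104.2 mol/min.
Outlet amounts (n = n₀ + Σ ν·ξ):
  A: 472 − 2(182.2) = 107.6
  C: 0 + 2(182.2) − 2(104.2) = 156
  D: 0 + 3(104.2) = 312.6
Total out = 107.6 + 156 + 312.6 = 576.2 mol/min.

576 mol/min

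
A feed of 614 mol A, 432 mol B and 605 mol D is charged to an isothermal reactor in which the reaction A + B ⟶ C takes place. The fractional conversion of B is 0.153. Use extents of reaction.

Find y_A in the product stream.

B reacted = 0.153 × 432 = 66.1 mol; ν_B = −1, so ξ = 66.1/1 = 66.1 mol.
Outlet amounts (n = n₀ + ν ξ):
  A: 614 − 1(66.1) = 547.9
  B: 432 − 1(66.1) = 365.9
  C: 0 + 1(66.1) = 66.1
  D: 605 (inert)
Total out = 1585 mol; y_A = 547.9 / 1585 = 0.3457.

0.346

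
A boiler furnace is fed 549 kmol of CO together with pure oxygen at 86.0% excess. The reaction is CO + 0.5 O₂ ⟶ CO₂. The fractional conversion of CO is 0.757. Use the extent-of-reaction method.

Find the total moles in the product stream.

Stoichiometric O₂ = 0.5 × 549 = 274.5 kmol; O₂ fed = 274.5 × 1.860 = 510.6 kmol.
Fuel reacted = 0.757 × 549 → ξ = 415.6 kmol.
Outlet (n = n₀ + ν ξ):
  CO: 549 − 1(415.6) = 133.4
  O₂: 510.6 − 0.5(415.6) = 302.8
  CO₂: 0 + 1(415.6) = 415.6
Total out = 133.4 + 302.8 + 415.6 = 851.8 kmol.

852 kmol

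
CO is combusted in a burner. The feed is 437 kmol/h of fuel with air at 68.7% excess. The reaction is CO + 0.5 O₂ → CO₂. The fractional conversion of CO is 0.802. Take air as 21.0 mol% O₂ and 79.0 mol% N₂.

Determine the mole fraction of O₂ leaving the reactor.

0.0959

Stoichiometric O₂ = 0.5 × 437 = 218.5 kmol/h; O₂ fed = 218.5 × 1.687 = 368.6 kmol/h.
N₂ fed = 368.6 × 79/21 = 1387 kmol/h.
Fuel reacted = 0.802 × 437 → ξ = 350.5 kmol/h.
Outlet (n = n₀ + ν ξ):
  CO: 437 − 1(350.5) = 86.53
  O₂: 368.6 − 0.5(350.5) = 193.4
  N₂: 1387 (inert)
  CO₂: 0 + 1(350.5) = 350.5
Total out = 2017 kmol/h; y_O₂ = 193.4 / 2017 = 0.09587.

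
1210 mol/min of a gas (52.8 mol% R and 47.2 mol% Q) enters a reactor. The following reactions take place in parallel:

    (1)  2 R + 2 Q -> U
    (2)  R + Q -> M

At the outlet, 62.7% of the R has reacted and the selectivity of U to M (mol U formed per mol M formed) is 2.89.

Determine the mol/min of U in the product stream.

Conversion of R: R consumed = 0.627 × 638.9 = 400.6 mol/min = 2ξ₁ + 1ξ₂.
Selectivity: 1ξ₁ / (1ξ₂) = 2.89 → ξ₁ = 2.89 ξ₂.
Substitute: (2·2.89 + 1) ξ₂ = 400.6 → ξ₂ = 59.08 mol/min, ξ₁ = 170.7 mol/min.
Outlet amounts (n = n₀ + Σ ν·ξ):
  R: 638.9 − 2(170.7) − 1(59.08) = 238.3
  Q: 571.1 − 2(170.7) − 1(59.08) = 170.5
  U: 0 + 1(170.7) = 170.7
  M: 0 + 1(59.08) = 59.08

171 mol/min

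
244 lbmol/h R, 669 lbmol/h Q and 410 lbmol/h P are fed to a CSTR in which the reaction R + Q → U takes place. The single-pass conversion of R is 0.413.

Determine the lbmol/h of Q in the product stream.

568 lbmol/h

R reacted = 0.413 × 244 = 100.8 lbmol/h; ν_R = −1, so ξ = 100.8/1 = 100.8 lbmol/h.
Outlet amounts (n = n₀ + ν ξ):
  R: 244 − 1(100.8) = 143.2
  Q: 669 − 1(100.8) = 568.2
  U: 0 + 1(100.8) = 100.8
  P: 410 (inert)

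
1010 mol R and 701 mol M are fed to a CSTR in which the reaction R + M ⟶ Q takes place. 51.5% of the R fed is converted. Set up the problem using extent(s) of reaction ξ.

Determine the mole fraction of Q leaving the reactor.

0.437

R reacted = 0.515 × 1010 = 520.1 mol; ν_R = −1, so ξ = 520.1/1 = 520.1 mol.
Outlet amounts (n = n₀ + ν ξ):
  R: 1010 − 1(520.1) = 489.9
  M: 701 − 1(520.1) = 180.9
  Q: 0 + 1(520.1) = 520.1
Total out = 1191 mol; y_Q = 520.1 / 1191 = 0.4368.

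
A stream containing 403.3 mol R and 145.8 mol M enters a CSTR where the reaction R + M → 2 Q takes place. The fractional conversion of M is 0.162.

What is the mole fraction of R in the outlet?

M reacted = 0.162 × 145.8 = 23.62 mol; ν_M = −1, so ξ = 23.62/1 = 23.62 mol.
Outlet amounts (n = n₀ + ν ξ):
  R: 403.3 − 1(23.62) = 379.7
  M: 145.8 − 1(23.62) = 122.2
  Q: 0 + 2(23.62) = 47.24
Total out = 549.1 mol; y_R = 379.7 / 549.1 = 0.6915.

0.691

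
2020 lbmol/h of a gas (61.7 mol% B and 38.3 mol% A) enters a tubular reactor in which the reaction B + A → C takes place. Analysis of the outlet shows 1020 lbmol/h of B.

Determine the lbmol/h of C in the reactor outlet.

226 lbmol/h

For B: n = n₀ − 1ξ → 1020 = 1246 − 1ξ, giving ξ = 226.3 lbmol/h.
Outlet amounts (n = n₀ + ν ξ):
  B: 1246 − 1(226.3) = 1020
  A: 773.7 − 1(226.3) = 547.3
  C: 0 + 1(226.3) = 226.3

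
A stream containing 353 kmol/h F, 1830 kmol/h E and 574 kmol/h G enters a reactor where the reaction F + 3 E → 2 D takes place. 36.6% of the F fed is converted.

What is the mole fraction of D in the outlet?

F reacted = 0.366 × 353 = 129.2 kmol/h; ν_F = −1, so ξ = 129.2/1 = 129.2 kmol/h.
Outlet amounts (n = n₀ + ν ξ):
  F: 353 − 1(129.2) = 223.8
  E: 1830 − 3(129.2) = 1442
  D: 0 + 2(129.2) = 258.4
  G: 574 (inert)
Total out = 2499 kmol/h; y_D = 258.4 / 2499 = 0.1034.

0.103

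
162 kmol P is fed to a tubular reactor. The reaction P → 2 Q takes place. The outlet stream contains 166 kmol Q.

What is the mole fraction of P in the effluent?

For Q: n = n₀ + 2ξ → 166 = 0 + 2ξ, giving ξ = 83 kmol.
Outlet amounts (n = n₀ + ν ξ):
  P: 162 − 1(83) = 79
  Q: 0 + 2(83) = 166
Total out = 245 kmol; y_P = 79 / 245 = 0.3224.

0.322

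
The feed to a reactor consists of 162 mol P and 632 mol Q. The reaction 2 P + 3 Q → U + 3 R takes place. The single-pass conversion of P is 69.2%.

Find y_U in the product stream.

P reacted = 0.692 × 162 = 112.1 mol; ν_P = −2, so ξ = 112.1/2 = 56.05 mol.
Outlet amounts (n = n₀ + ν ξ):
  P: 162 − 2(56.05) = 49.9
  Q: 632 − 3(56.05) = 463.8
  U: 0 + 1(56.05) = 56.05
  R: 0 + 3(56.05) = 168.2
Total out = 737.9 mol; y_U = 56.05 / 737.9 = 0.07596.

0.076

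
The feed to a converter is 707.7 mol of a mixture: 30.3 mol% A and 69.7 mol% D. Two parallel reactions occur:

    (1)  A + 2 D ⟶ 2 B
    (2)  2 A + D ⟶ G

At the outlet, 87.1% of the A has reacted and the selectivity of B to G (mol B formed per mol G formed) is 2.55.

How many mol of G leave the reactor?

57 mol

Conversion of A: A consumed = 0.871 × 214.4 = 186.8 mol = 1ξ₁ + 2ξ₂.
Selectivity: 2ξ₁ / (1ξ₂) = 2.55 → ξ₁ = 1.275 ξ₂.
Substitute: (1·1.275 + 2) ξ₂ = 186.8 → ξ₂ = 57.03 mol, ξ₁ = 72.71 mol.
Outlet amounts (n = n₀ + Σ ν·ξ):
  A: 214.4 − 1(72.71) − 2(57.03) = 27.66
  D: 493.3 − 2(72.71) − 1(57.03) = 290.8
  B: 0 + 2(72.71) = 145.4
  G: 0 + 1(57.03) = 57.03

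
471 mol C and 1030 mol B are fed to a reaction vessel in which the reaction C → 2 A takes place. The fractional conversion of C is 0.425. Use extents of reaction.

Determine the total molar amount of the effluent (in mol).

C reacted = 0.425 × 471 = 200.2 mol; ν_C = −1, so ξ = 200.2/1 = 200.2 mol.
Outlet amounts (n = n₀ + ν ξ):
  C: 471 − 1(200.2) = 270.8
  A: 0 + 2(200.2) = 400.3
  B: 1030 (inert)
Total out = 270.8 + 400.3 + 1030 = 1701 mol.

1700 mol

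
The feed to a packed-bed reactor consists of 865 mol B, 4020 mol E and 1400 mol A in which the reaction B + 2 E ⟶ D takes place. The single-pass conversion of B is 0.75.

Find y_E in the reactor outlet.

B reacted = 0.75 × 865 = 648.8 mol; ν_B = −1, so ξ = 648.8/1 = 648.8 mol.
Outlet amounts (n = n₀ + ν ξ):
  B: 865 − 1(648.8) = 216.2
  E: 4020 − 2(648.8) = 2722
  D: 0 + 1(648.8) = 648.8
  A: 1400 (inert)
Total out = 4988 mol; y_E = 2722 / 4988 = 0.5459.

0.546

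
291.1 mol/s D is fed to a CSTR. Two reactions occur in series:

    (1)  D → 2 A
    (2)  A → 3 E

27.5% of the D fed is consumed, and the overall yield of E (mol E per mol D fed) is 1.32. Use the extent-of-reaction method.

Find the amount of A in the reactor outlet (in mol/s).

32 mol/s

Conversion of D: D consumed = 1ξ₁ = 0.275 × 291.1 → ξ₁ = 80.05 mol/s.
Yield of E: 3ξ₂ / 291.1 = 1.32 → ξ₂ = 128.1 mol/s.
Outlet amounts (n = n₀ + Σ ν·ξ):
  D: 291.1 − 1(80.05) = 211
  A: 0 + 2(80.05) − 1(128.1) = 32.02
  E: 0 + 3(128.1) = 384.3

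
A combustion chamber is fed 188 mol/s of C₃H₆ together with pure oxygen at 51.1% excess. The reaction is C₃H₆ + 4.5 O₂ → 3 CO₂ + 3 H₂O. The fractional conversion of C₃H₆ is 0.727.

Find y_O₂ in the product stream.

0.432

Stoichiometric O₂ = 4.5 × 188 = 846 mol/s; O₂ fed = 846 × 1.511 = 1278 mol/s.
Fuel reacted = 0.727 × 188 → ξ = 136.7 mol/s.
Outlet (n = n₀ + ν ξ):
  C₃H₆: 188 − 1(136.7) = 51.32
  O₂: 1278 − 4.5(136.7) = 663.3
  CO₂: 0 + 3(136.7) = 410
  H₂O: 0 + 3(136.7) = 410
Total out = 1535 mol/s; y_O₂ = 663.3 / 1535 = 0.4322.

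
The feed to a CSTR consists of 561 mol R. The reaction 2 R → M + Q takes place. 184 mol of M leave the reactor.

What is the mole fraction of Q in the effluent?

0.328

For M: n = n₀ + 1ξ → 184 = 0 + 1ξ, giving ξ = 184 mol.
Outlet amounts (n = n₀ + ν ξ):
  R: 561 − 2(184) = 193
  M: 0 + 1(184) = 184
  Q: 0 + 1(184) = 184
Total out = 561 mol; y_Q = 184 / 561 = 0.328.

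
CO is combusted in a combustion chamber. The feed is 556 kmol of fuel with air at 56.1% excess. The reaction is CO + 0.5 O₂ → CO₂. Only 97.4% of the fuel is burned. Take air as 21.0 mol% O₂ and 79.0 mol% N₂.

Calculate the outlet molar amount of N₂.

1630 kmol

Stoichiometric O₂ = 0.5 × 556 = 278 kmol; O₂ fed = 278 × 1.561 = 434 kmol.
N₂ fed = 434 × 79/21 = 1633 kmol.
Fuel reacted = 0.974 × 556 → ξ = 541.5 kmol.
Outlet (n = n₀ + ν ξ):
  CO: 556 − 1(541.5) = 14.46
  O₂: 434 − 0.5(541.5) = 163.2
  N₂: 1633 (inert)
  CO₂: 0 + 1(541.5) = 541.5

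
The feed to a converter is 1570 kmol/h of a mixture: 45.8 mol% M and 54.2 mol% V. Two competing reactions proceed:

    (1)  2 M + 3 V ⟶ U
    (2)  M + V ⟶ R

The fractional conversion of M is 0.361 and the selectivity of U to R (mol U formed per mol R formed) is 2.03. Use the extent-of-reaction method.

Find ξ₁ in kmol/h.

Conversion of M: M consumed = 0.361 × 719.1 = 259.6 kmol/h = 2ξ₁ + 1ξ₂.
Selectivity: 1ξ₁ / (1ξ₂) = 2.03 → ξ₁ = 2.03 ξ₂.
Substitute: (2·2.03 + 1) ξ₂ = 259.6 → ξ₂ = 51.3 kmol/h, ξ₁ = 104.1 kmol/h.
Outlet amounts (n = n₀ + Σ ν·ξ):
  M: 719.1 − 2(104.1) − 1(51.3) = 459.5
  V: 850.9 − 3(104.1) − 1(51.3) = 487.2
  U: 0 + 1(104.1) = 104.1
  R: 0 + 1(51.3) = 51.3

ξ₁ = 104 kmol/h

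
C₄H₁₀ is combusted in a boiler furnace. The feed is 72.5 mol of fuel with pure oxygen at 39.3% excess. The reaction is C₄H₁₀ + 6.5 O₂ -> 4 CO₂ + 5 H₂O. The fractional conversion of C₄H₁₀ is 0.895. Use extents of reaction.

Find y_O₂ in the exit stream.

Stoichiometric O₂ = 6.5 × 72.5 = 471.2 mol; O₂ fed = 471.2 × 1.393 = 656.5 mol.
Fuel reacted = 0.895 × 72.5 → ξ = 64.89 mol.
Outlet (n = n₀ + ν ξ):
  C₄H₁₀: 72.5 − 1(64.89) = 7.612
  O₂: 656.5 − 6.5(64.89) = 234.7
  CO₂: 0 + 4(64.89) = 259.6
  H₂O: 0 + 5(64.89) = 324.4
Total out = 826.3 mol; y_O₂ = 234.7 / 826.3 = 0.284.

0.284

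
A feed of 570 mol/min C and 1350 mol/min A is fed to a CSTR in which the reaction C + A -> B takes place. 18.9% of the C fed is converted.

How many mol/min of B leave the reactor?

C reacted = 0.189 × 570 = 107.7 mol/min; ν_C = −1, so ξ = 107.7/1 = 107.7 mol/min.
Outlet amounts (n = n₀ + ν ξ):
  C: 570 − 1(107.7) = 462.3
  A: 1350 − 1(107.7) = 1242
  B: 0 + 1(107.7) = 107.7

108 mol/min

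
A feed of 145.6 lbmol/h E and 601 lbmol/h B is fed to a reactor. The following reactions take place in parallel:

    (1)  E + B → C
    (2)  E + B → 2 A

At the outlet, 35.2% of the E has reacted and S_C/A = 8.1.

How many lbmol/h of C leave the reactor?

Conversion of E: E consumed = 0.352 × 145.6 = 51.25 lbmol/h = 1ξ₁ + 1ξ₂.
Selectivity: 1ξ₁ / (2ξ₂) = 8.1 → ξ₁ = 16.2 ξ₂.
Substitute: (1·16.2 + 1) ξ₂ = 51.25 → ξ₂ = 2.98 lbmol/h, ξ₁ = 48.27 lbmol/h.
Outlet amounts (n = n₀ + Σ ν·ξ):
  E: 145.6 − 1(48.27) − 1(2.98) = 94.35
  B: 601 − 1(48.27) − 1(2.98) = 549.7
  C: 0 + 1(48.27) = 48.27
  A: 0 + 2(2.98) = 5.959

48.3 lbmol/h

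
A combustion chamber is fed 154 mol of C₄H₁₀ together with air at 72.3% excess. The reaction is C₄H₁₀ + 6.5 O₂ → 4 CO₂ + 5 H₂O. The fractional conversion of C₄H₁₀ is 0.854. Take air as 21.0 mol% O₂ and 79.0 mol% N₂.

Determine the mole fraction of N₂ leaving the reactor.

Stoichiometric O₂ = 6.5 × 154 = 1001 mol; O₂ fed = 1001 × 1.723 = 1725 mol.
N₂ fed = 1725 × 79/21 = 6488 mol.
Fuel reacted = 0.854 × 154 → ξ = 131.5 mol.
Outlet (n = n₀ + ν ξ):
  C₄H₁₀: 154 − 1(131.5) = 22.48
  O₂: 1725 − 6.5(131.5) = 869.9
  N₂: 6488 (inert)
  CO₂: 0 + 4(131.5) = 526.1
  H₂O: 0 + 5(131.5) = 657.6
Total out = 8564 mol; y_N₂ = 6488 / 8564 = 0.7576.

0.758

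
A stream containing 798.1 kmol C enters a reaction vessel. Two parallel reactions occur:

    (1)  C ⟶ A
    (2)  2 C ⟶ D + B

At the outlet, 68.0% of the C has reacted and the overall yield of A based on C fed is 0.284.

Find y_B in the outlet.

0.198

Yield of A: 1ξ₁ / 798.1 = 0.284 → ξ₁ = 226.7 kmol.
Conversion of C: 1ξ₁ + 2ξ₂ = 0.68 × 798.1 = 542.7 → ξ₂ = 158 kmol.
Outlet amounts (n = n₀ + Σ ν·ξ):
  C: 798.1 − 1(226.7) − 2(158) = 255.4
  A: 0 + 1(226.7) = 226.7
  D: 0 + 1(158) = 158
  B: 0 + 1(158) = 158
Total out = 798.1 kmol; y_B = 158 / 798.1 = 0.198.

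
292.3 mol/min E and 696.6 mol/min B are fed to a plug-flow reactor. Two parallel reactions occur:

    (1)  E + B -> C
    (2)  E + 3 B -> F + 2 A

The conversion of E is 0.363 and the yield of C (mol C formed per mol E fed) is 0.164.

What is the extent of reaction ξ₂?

Yield of C: 1ξ₁ / 292.3 = 0.164 → ξ₁ = 47.94 mol/min.
Conversion of E: 1ξ₁ + 1ξ₂ = 0.363 × 292.3 = 106.1 → ξ₂ = 58.17 mol/min.
Outlet amounts (n = n₀ + Σ ν·ξ):
  E: 292.3 − 1(47.94) − 1(58.17) = 186.2
  B: 696.6 − 1(47.94) − 3(58.17) = 474.2
  C: 0 + 1(47.94) = 47.94
  F: 0 + 1(58.17) = 58.17
  A: 0 + 2(58.17) = 116.3

ξ₂ = 58.2 mol/min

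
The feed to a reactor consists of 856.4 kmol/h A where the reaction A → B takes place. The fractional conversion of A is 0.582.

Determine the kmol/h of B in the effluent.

498 kmol/h

A reacted = 0.582 × 856.4 = 498.4 kmol/h; ν_A = −1, so ξ = 498.4/1 = 498.4 kmol/h.
Outlet amounts (n = n₀ + ν ξ):
  A: 856.4 − 1(498.4) = 358
  B: 0 + 1(498.4) = 498.4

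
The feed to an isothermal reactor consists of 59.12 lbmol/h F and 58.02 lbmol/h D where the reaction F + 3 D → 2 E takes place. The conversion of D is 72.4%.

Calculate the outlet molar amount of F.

D reacted = 0.724 × 58.02 = 42.01 lbmol/h; ν_D = −3, so ξ = 42.01/3 = 14 lbmol/h.
Outlet amounts (n = n₀ + ν ξ):
  F: 59.12 − 1(14) = 45.12
  D: 58.02 − 3(14) = 16.01
  E: 0 + 2(14) = 28

45.1 lbmol/h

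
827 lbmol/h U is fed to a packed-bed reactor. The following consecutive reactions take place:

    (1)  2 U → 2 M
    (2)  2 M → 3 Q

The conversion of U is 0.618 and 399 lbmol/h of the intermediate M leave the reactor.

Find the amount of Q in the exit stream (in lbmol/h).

168 lbmol/h

Conversion of U: U consumed = 2ξ₁ = 0.618 × 827 → ξ₁ = 255.5 lbmol/h.
M balance: n_M = 0 + 2ξ₁ − 2ξ₂ = 399 → ξ₂ = (2·255.5 − 399)/2 = 56.04 lbmol/h.
Outlet amounts (n = n₀ + Σ ν·ξ):
  U: 827 − 2(255.5) = 315.9
  M: 0 + 2(255.5) − 2(56.04) = 399
  Q: 0 + 3(56.04) = 168.1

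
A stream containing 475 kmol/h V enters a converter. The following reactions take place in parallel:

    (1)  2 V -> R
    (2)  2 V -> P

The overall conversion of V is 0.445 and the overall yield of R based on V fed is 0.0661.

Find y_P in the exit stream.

0.201

Yield of R: 1ξ₁ / 475 = 0.0661 → ξ₁ = 31.4 kmol/h.
Conversion of V: 2ξ₁ + 2ξ₂ = 0.445 × 475 = 211.4 → ξ₂ = 74.29 kmol/h.
Outlet amounts (n = n₀ + Σ ν·ξ):
  V: 475 − 2(31.4) − 2(74.29) = 263.6
  R: 0 + 1(31.4) = 31.4
  P: 0 + 1(74.29) = 74.29
Total out = 369.3 kmol/h; y_P = 74.29 / 369.3 = 0.2012.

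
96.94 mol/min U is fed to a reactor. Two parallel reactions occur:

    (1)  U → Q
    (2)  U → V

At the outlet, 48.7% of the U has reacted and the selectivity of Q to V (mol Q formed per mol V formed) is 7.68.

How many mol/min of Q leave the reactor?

Conversion of U: U consumed = 0.487 × 96.94 = 47.21 mol/min = 1ξ₁ + 1ξ₂.
Selectivity: 1ξ₁ / (1ξ₂) = 7.68 → ξ₁ = 7.68 ξ₂.
Substitute: (1·7.68 + 1) ξ₂ = 47.21 → ξ₂ = 5.439 mol/min, ξ₁ = 41.77 mol/min.
Outlet amounts (n = n₀ + Σ ν·ξ):
  U: 96.94 − 1(41.77) − 1(5.439) = 49.73
  Q: 0 + 1(41.77) = 41.77
  V: 0 + 1(5.439) = 5.439

41.8 mol/min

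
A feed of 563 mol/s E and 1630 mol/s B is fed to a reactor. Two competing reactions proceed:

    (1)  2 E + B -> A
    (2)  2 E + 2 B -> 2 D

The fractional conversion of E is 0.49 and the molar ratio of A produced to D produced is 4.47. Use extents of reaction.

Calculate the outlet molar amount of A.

124 mol/s

Conversion of E: E consumed = 0.49 × 563 = 275.9 mol/s = 2ξ₁ + 2ξ₂.
Selectivity: 1ξ₁ / (2ξ₂) = 4.47 → ξ₁ = 8.94 ξ₂.
Substitute: (2·8.94 + 2) ξ₂ = 275.9 → ξ₂ = 13.88 mol/s, ξ₁ = 124.1 mol/s.
Outlet amounts (n = n₀ + Σ ν·ξ):
  E: 563 − 2(124.1) − 2(13.88) = 287.1
  B: 1630 − 1(124.1) − 2(13.88) = 1478
  A: 0 + 1(124.1) = 124.1
  D: 0 + 2(13.88) = 27.75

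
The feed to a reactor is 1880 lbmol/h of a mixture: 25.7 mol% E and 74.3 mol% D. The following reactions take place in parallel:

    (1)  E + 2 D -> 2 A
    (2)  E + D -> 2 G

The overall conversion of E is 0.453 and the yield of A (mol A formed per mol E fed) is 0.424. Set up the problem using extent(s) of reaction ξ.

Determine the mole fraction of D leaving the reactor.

Yield of A: 2ξ₁ / 483.2 = 0.424 → ξ₁ = 102.4 lbmol/h.
Conversion of E: 1ξ₁ + 1ξ₂ = 0.453 × 483.2 = 218.9 → ξ₂ = 116.4 lbmol/h.
Outlet amounts (n = n₀ + Σ ν·ξ):
  E: 483.2 − 1(102.4) − 1(116.4) = 264.3
  D: 1397 − 2(102.4) − 1(116.4) = 1076
  A: 0 + 2(102.4) = 204.9
  G: 0 + 2(116.4) = 232.9
Total out = 1778 lbmol/h; y_D = 1076 / 1778 = 0.6051.

0.605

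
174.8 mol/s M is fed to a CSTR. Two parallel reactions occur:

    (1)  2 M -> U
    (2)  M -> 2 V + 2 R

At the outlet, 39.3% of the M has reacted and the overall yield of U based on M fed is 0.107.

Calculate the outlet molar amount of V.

62.6 mol/s

Yield of U: 1ξ₁ / 174.8 = 0.107 → ξ₁ = 18.7 mol/s.
Conversion of M: 2ξ₁ + 1ξ₂ = 0.393 × 174.8 = 68.7 → ξ₂ = 31.29 mol/s.
Outlet amounts (n = n₀ + Σ ν·ξ):
  M: 174.8 − 2(18.7) − 1(31.29) = 106.1
  U: 0 + 1(18.7) = 18.7
  V: 0 + 2(31.29) = 62.58
  R: 0 + 2(31.29) = 62.58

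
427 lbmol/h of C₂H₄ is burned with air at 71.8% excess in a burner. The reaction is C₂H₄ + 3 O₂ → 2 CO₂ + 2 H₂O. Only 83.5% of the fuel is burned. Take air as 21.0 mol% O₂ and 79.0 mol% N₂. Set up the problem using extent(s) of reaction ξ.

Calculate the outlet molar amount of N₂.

Stoichiometric O₂ = 3 × 427 = 1281 lbmol/h; O₂ fed = 1281 × 1.718 = 2201 lbmol/h.
N₂ fed = 2201 × 79/21 = 8279 lbmol/h.
Fuel reacted = 0.835 × 427 → ξ = 356.5 lbmol/h.
Outlet (n = n₀ + ν ξ):
  C₂H₄: 427 − 1(356.5) = 70.46
  O₂: 2201 − 3(356.5) = 1131
  N₂: 8279 (inert)
  CO₂: 0 + 2(356.5) = 713.1
  H₂O: 0 + 2(356.5) = 713.1

8280 lbmol/h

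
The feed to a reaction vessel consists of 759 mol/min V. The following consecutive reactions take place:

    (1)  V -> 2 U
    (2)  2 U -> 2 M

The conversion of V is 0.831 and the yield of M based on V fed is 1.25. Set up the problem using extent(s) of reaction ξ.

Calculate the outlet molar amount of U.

313 mol/min

Conversion of V: V consumed = 1ξ₁ = 0.831 × 759 → ξ₁ = 630.7 mol/min.
Yield of M: 2ξ₂ / 759 = 1.25 → ξ₂ = 474.4 mol/min.
Outlet amounts (n = n₀ + Σ ν·ξ):
  V: 759 − 1(630.7) = 128.3
  U: 0 + 2(630.7) − 2(474.4) = 312.7
  M: 0 + 2(474.4) = 948.8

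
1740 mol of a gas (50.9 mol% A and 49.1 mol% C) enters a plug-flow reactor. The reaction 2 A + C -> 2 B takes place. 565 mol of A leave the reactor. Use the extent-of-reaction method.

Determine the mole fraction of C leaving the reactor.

0.439

For A: n = n₀ − 2ξ → 565 = 885.7 − 2ξ, giving ξ = 160.3 mol.
Outlet amounts (n = n₀ + ν ξ):
  A: 885.7 − 2(160.3) = 565
  C: 854.3 − 1(160.3) = 694
  B: 0 + 2(160.3) = 320.7
Total out = 1580 mol; y_C = 694 / 1580 = 0.4393.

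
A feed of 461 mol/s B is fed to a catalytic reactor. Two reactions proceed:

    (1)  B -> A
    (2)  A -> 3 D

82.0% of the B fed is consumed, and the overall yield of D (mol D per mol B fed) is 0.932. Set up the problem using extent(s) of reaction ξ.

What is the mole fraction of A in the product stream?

Conversion of B: B consumed = 1ξ₁ = 0.82 × 461 → ξ₁ = 378 mol/s.
Yield of D: 3ξ₂ / 461 = 0.932 → ξ₂ = 143.2 mol/s.
Outlet amounts (n = n₀ + Σ ν·ξ):
  B: 461 − 1(378) = 82.98
  A: 0 + 1(378) − 1(143.2) = 234.8
  D: 0 + 3(143.2) = 429.7
Total out = 747.4 mol/s; y_A = 234.8 / 747.4 = 0.3141.

0.314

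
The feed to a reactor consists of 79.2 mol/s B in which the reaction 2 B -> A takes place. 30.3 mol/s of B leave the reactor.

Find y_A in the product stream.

0.447

For B: n = n₀ − 2ξ → 30.3 = 79.2 − 2ξ, giving ξ = 24.45 mol/s.
Outlet amounts (n = n₀ + ν ξ):
  B: 79.2 − 2(24.45) = 30.3
  A: 0 + 1(24.45) = 24.45
Total out = 54.75 mol/s; y_A = 24.45 / 54.75 = 0.4466.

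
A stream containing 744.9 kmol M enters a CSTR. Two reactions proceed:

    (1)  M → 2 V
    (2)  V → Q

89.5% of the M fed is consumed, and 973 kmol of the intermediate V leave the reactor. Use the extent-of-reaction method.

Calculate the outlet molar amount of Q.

360 kmol

Conversion of M: M consumed = 1ξ₁ = 0.895 × 744.9 → ξ₁ = 666.7 kmol.
V balance: n_V = 0 + 2ξ₁ − 1ξ₂ = 973 → ξ₂ = (2·666.7 − 973)/1 = 360.4 kmol.
Outlet amounts (n = n₀ + Σ ν·ξ):
  M: 744.9 − 1(666.7) = 78.21
  V: 0 + 2(666.7) − 1(360.4) = 973
  Q: 0 + 1(360.4) = 360.4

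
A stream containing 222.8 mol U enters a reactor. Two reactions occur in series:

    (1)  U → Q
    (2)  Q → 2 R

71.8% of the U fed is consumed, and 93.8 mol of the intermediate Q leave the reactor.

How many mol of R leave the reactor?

132 mol

Conversion of U: U consumed = 1ξ₁ = 0.718 × 222.8 → ξ₁ = 160 mol.
Q balance: n_Q = 0 + 1ξ₁ − 1ξ₂ = 93.8 → ξ₂ = (1·160 − 93.8)/1 = 66.17 mol.
Outlet amounts (n = n₀ + Σ ν·ξ):
  U: 222.8 − 1(160) = 62.83
  Q: 0 + 1(160) − 1(66.17) = 93.8
  R: 0 + 2(66.17) = 132.3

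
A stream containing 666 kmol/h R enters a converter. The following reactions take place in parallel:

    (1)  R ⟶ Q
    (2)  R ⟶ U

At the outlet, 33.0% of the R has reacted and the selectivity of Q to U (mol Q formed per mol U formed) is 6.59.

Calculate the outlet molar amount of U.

Conversion of R: R consumed = 0.33 × 666 = 219.8 kmol/h = 1ξ₁ + 1ξ₂.
Selectivity: 1ξ₁ / (1ξ₂) = 6.59 → ξ₁ = 6.59 ξ₂.
Substitute: (1·6.59 + 1) ξ₂ = 219.8 → ξ₂ = 28.96 kmol/h, ξ₁ = 190.8 kmol/h.
Outlet amounts (n = n₀ + Σ ν·ξ):
  R: 666 − 1(190.8) − 1(28.96) = 446.2
  Q: 0 + 1(190.8) = 190.8
  U: 0 + 1(28.96) = 28.96

29 kmol/h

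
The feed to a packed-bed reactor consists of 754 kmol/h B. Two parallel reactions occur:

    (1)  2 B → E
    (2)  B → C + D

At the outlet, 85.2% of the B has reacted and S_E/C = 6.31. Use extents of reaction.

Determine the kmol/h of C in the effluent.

47.2 kmol/h

Conversion of B: B consumed = 0.852 × 754 = 642.4 kmol/h = 2ξ₁ + 1ξ₂.
Selectivity: 1ξ₁ / (1ξ₂) = 6.31 → ξ₁ = 6.31 ξ₂.
Substitute: (2·6.31 + 1) ξ₂ = 642.4 → ξ₂ = 47.17 kmol/h, ξ₁ = 297.6 kmol/h.
Outlet amounts (n = n₀ + Σ ν·ξ):
  B: 754 − 2(297.6) − 1(47.17) = 111.6
  E: 0 + 1(297.6) = 297.6
  C: 0 + 1(47.17) = 47.17
  D: 0 + 1(47.17) = 47.17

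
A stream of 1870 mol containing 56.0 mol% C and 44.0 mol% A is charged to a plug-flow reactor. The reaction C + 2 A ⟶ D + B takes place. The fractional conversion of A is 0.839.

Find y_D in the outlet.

0.226

A reacted = 0.839 × 822.8 = 690.3 mol; ν_A = −2, so ξ = 690.3/2 = 345.2 mol.
Outlet amounts (n = n₀ + ν ξ):
  C: 1047 − 1(345.2) = 702
  A: 822.8 − 2(345.2) = 132.5
  D: 0 + 1(345.2) = 345.2
  B: 0 + 1(345.2) = 345.2
Total out = 1525 mol; y_D = 345.2 / 1525 = 0.2264.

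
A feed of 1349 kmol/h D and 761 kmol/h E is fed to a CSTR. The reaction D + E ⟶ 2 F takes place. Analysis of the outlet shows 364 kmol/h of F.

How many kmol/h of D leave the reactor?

1170 kmol/h

For F: n = n₀ + 2ξ → 364 = 0 + 2ξ, giving ξ = 182 kmol/h.
Outlet amounts (n = n₀ + ν ξ):
  D: 1349 − 1(182) = 1167
  E: 761 − 1(182) = 579
  F: 0 + 2(182) = 364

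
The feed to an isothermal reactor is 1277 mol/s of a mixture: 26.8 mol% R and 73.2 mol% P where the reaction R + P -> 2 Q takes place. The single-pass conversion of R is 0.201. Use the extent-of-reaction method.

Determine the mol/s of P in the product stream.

866 mol/s

R reacted = 0.201 × 342.2 = 68.79 mol/s; ν_R = −1, so ξ = 68.79/1 = 68.79 mol/s.
Outlet amounts (n = n₀ + ν ξ):
  R: 342.2 − 1(68.79) = 273.4
  P: 934.8 − 1(68.79) = 866
  Q: 0 + 2(68.79) = 137.6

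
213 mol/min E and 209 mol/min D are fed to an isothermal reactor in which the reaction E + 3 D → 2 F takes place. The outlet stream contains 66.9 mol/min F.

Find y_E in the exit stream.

0.506

For F: n = n₀ + 2ξ → 66.9 = 0 + 2ξ, giving ξ = 33.45 mol/min.
Outlet amounts (n = n₀ + ν ξ):
  E: 213 − 1(33.45) = 179.6
  D: 209 − 3(33.45) = 108.6
  F: 0 + 2(33.45) = 66.9
Total out = 355.1 mol/min; y_E = 179.6 / 355.1 = 0.5056.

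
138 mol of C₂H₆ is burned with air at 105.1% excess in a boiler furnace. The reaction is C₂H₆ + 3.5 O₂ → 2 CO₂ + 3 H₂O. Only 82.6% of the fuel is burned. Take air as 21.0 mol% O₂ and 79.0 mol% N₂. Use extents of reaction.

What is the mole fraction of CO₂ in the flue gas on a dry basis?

Stoichiometric O₂ = 3.5 × 138 = 483 mol; O₂ fed = 483 × 2.051 = 990.6 mol.
N₂ fed = 990.6 × 79/21 = 3727 mol.
Fuel reacted = 0.826 × 138 → ξ = 114 mol.
Outlet (n = n₀ + ν ξ):
  C₂H₆: 138 − 1(114) = 24.01
  O₂: 990.6 − 3.5(114) = 591.7
  N₂: 3727 (inert)
  CO₂: 0 + 2(114) = 228
  H₂O: 0 + 3(114) = 342
Dry total = 4570 mol; y_CO₂ (dry) = 228 / 4570 = 0.04988.

0.0499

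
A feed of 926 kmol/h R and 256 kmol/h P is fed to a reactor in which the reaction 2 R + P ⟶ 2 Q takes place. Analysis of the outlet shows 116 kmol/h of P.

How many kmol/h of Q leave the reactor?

For P: n = n₀ − 1ξ → 116 = 256 − 1ξ, giving ξ = 140 kmol/h.
Outlet amounts (n = n₀ + ν ξ):
  R: 926 − 2(140) = 646
  P: 256 − 1(140) = 116
  Q: 0 + 2(140) = 280

280 kmol/h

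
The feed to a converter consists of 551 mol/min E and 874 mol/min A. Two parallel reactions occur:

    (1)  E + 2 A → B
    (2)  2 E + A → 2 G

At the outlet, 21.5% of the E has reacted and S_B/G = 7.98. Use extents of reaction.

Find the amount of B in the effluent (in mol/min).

105 mol/min

Conversion of E: E consumed = 0.215 × 551 = 118.5 mol/min = 1ξ₁ + 2ξ₂.
Selectivity: 1ξ₁ / (2ξ₂) = 7.98 → ξ₁ = 15.96 ξ₂.
Substitute: (1·15.96 + 2) ξ₂ = 118.5 → ξ₂ = 6.596 mol/min, ξ₁ = 105.3 mol/min.
Outlet amounts (n = n₀ + Σ ν·ξ):
  E: 551 − 1(105.3) − 2(6.596) = 432.5
  A: 874 − 2(105.3) − 1(6.596) = 656.9
  B: 0 + 1(105.3) = 105.3
  G: 0 + 2(6.596) = 13.19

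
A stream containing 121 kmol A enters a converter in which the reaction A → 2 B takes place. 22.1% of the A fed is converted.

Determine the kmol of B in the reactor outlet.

53.5 kmol

A reacted = 0.221 × 121 = 26.74 kmol; ν_A = −1, so ξ = 26.74/1 = 26.74 kmol.
Outlet amounts (n = n₀ + ν ξ):
  A: 121 − 1(26.74) = 94.26
  B: 0 + 2(26.74) = 53.48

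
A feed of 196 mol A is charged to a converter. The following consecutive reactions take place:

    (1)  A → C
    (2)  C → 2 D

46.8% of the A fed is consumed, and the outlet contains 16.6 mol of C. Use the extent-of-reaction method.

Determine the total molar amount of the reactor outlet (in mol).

271 mol

Conversion of A: A consumed = 1ξ₁ = 0.468 × 196 → ξ₁ = 91.73 mol.
C balance: n_C = 0 + 1ξ₁ − 1ξ₂ = 16.6 → ξ₂ = (1·91.73 − 16.6)/1 = 75.13 mol.
Outlet amounts (n = n₀ + Σ ν·ξ):
  A: 196 − 1(91.73) = 104.3
  C: 0 + 1(91.73) − 1(75.13) = 16.6
  D: 0 + 2(75.13) = 150.3
Total out = 104.3 + 16.6 + 150.3 = 271.1 mol.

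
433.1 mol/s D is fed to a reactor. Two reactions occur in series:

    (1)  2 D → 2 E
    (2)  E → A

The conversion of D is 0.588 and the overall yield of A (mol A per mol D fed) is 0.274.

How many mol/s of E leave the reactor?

Conversion of D: D consumed = 2ξ₁ = 0.588 × 433.1 → ξ₁ = 127.3 mol/s.
Yield of A: 1ξ₂ / 433.1 = 0.274 → ξ₂ = 118.7 mol/s.
Outlet amounts (n = n₀ + Σ ν·ξ):
  D: 433.1 − 2(127.3) = 178.4
  E: 0 + 2(127.3) − 1(118.7) = 136
  A: 0 + 1(118.7) = 118.7

136 mol/s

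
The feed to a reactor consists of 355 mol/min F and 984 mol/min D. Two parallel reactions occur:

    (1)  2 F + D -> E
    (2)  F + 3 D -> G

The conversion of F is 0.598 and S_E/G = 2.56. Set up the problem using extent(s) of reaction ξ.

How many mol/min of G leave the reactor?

34.7 mol/min

Conversion of F: F consumed = 0.598 × 355 = 212.3 mol/min = 2ξ₁ + 1ξ₂.
Selectivity: 1ξ₁ / (1ξ₂) = 2.56 → ξ₁ = 2.56 ξ₂.
Substitute: (2·2.56 + 1) ξ₂ = 212.3 → ξ₂ = 34.69 mol/min, ξ₁ = 88.8 mol/min.
Outlet amounts (n = n₀ + Σ ν·ξ):
  F: 355 − 2(88.8) − 1(34.69) = 142.7
  D: 984 − 1(88.8) − 3(34.69) = 791.1
  E: 0 + 1(88.8) = 88.8
  G: 0 + 1(34.69) = 34.69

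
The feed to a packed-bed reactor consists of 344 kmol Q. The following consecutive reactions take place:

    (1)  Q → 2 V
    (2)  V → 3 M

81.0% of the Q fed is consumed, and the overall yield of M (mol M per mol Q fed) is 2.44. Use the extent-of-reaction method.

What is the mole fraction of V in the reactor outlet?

Conversion of Q: Q consumed = 1ξ₁ = 0.81 × 344 → ξ₁ = 278.6 kmol.
Yield of M: 3ξ₂ / 344 = 2.44 → ξ₂ = 279.8 kmol.
Outlet amounts (n = n₀ + Σ ν·ξ):
  Q: 344 − 1(278.6) = 65.36
  V: 0 + 2(278.6) − 1(279.8) = 277.5
  M: 0 + 3(279.8) = 839.4
Total out = 1182 kmol; y_V = 277.5 / 1182 = 0.2347.

0.235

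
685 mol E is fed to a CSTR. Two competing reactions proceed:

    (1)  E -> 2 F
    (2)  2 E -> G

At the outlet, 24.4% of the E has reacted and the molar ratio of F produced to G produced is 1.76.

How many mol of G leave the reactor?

58 mol

Conversion of E: E consumed = 0.244 × 685 = 167.1 mol = 1ξ₁ + 2ξ₂.
Selectivity: 2ξ₁ / (1ξ₂) = 1.76 → ξ₁ = 0.88 ξ₂.
Substitute: (1·0.88 + 2) ξ₂ = 167.1 → ξ₂ = 58.03 mol, ξ₁ = 51.07 mol.
Outlet amounts (n = n₀ + Σ ν·ξ):
  E: 685 − 1(51.07) − 2(58.03) = 517.9
  F: 0 + 2(51.07) = 102.1
  G: 0 + 1(58.03) = 58.03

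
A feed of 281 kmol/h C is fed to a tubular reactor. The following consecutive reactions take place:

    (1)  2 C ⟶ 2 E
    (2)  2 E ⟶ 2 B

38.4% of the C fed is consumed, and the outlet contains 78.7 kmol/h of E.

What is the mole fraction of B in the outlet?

Conversion of C: C consumed = 2ξ₁ = 0.384 × 281 → ξ₁ = 53.95 kmol/h.
E balance: n_E = 0 + 2ξ₁ − 2ξ₂ = 78.7 → ξ₂ = (2·53.95 − 78.7)/2 = 14.6 kmol/h.
Outlet amounts (n = n₀ + Σ ν·ξ):
  C: 281 − 2(53.95) = 173.1
  E: 0 + 2(53.95) − 2(14.6) = 78.7
  B: 0 + 2(14.6) = 29.2
Total out = 281 kmol/h; y_B = 29.2 / 281 = 0.1039.

0.104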